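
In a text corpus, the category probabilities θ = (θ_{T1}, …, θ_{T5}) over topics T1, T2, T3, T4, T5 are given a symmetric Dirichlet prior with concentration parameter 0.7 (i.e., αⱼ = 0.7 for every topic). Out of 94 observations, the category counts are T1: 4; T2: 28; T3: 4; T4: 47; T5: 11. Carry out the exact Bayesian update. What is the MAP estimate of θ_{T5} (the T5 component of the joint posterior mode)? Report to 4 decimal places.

0.1157

The Dirichlet prior is conjugate to the Multinomial likelihood: each posterior αⱼ = prior αⱼ + observed count nⱼ.
Posterior concentration: (4.7, 28.7, 4.7, 47.7, 11.7), total = 97.5.
Joint mode component: (α_{T5}−1)/(Σα−K) = 10.7/92.5 = 0.1157.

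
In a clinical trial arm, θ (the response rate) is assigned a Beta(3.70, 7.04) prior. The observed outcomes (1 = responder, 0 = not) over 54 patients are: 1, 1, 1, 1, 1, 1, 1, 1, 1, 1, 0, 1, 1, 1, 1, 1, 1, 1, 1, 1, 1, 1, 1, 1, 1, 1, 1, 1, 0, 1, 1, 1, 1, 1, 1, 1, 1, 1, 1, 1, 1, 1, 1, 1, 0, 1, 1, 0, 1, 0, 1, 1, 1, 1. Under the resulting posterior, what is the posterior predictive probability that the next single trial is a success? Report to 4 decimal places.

0.8140

The Beta prior is conjugate to a Binomial/Bernoulli likelihood; the update adds successes to α and failures to β.
Posterior: Beta(α+k, β+n−k) = Beta(3.70+49, 7.04+5) = Beta(52.70, 12.04).
For a single future Bernoulli trial, P(success | data) = α/(α+β) = 0.8140.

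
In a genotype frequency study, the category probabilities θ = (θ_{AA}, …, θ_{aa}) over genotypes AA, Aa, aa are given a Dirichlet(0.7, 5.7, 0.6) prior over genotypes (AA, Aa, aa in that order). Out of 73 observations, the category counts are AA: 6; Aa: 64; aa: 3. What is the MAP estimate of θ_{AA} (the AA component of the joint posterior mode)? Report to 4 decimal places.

The Dirichlet prior is conjugate to the Multinomial likelihood: each posterior αⱼ = prior αⱼ + observed count nⱼ.
Posterior concentration: (6.7, 69.7, 3.6), total = 80.0.
Joint mode component: (α_{AA}−1)/(Σα−K) = 5.7/77.0 = 0.0740.

0.0740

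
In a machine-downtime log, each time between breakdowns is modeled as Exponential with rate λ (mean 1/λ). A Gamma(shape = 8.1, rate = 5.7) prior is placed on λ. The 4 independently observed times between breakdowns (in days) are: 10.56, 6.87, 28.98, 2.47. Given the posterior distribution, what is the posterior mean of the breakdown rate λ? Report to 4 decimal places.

With a Gamma(shape α, rate β) prior on the exponential rate λ, the posterior after n observations with total T = Σxᵢ is Gamma(α+n, β+T).
Sum of observations T = 48.88 days; n = 4.
Posterior: Gamma(8.1+4, 5.7+48.88) = Gamma(12.1, 54.58).
Posterior mean of λ = α/β = 12.1/54.58 = 0.2217.

0.2217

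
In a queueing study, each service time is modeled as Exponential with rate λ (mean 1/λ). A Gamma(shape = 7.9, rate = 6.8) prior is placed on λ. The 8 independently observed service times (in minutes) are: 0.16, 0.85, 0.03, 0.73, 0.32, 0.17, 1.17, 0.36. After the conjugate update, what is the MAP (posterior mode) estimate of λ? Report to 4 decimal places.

With a Gamma(shape α, rate β) prior on the exponential rate λ, the posterior after n observations with total T = Σxᵢ is Gamma(α+n, β+T).
Sum of observations T = 3.79 minutes; n = 8.
Posterior: Gamma(7.9+8, 6.8+3.79) = Gamma(15.9, 10.59).
Mode = (α−1)/β = 1.4070.

1.4070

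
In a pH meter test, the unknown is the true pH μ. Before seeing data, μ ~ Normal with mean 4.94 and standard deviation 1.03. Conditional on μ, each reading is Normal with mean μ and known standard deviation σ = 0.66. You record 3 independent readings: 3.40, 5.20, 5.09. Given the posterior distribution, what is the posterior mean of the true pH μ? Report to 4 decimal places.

4.6087

For Normal data with known variance σ², a Normal(μ₀, σ₀²) prior on μ is conjugate. Posterior precision = 1/σ₀² + n/σ²; posterior mean is the precision-weighted average of μ₀ and x̄.
Σxᵢ = 3.40 + 5.20 + 5.09 = 13.69, so n·x̄ = 13.69.
σ₀² = 1.03² = 1.0609, σ² = 0.66² = 0.4356; σ² + n·σ₀² = 0.4356 + 3·1.0609 = 3.6183.
Posterior mean = (μ₀/σ₀² + n·x̄/σ²)/(1/σ₀² + n/σ²) = (σ²·μ₀ + σ₀²·n·x̄)/(σ² + n·σ₀²) = (0.4356·4.94 + 1.0609·13.69)/3.6183 = 16.675585/3.6183 = 4.6087.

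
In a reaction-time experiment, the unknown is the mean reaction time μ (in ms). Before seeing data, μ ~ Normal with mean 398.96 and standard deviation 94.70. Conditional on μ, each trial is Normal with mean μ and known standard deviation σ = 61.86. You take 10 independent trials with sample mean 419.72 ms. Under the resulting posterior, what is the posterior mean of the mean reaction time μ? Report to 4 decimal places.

418.8704

For Normal data with known variance σ², a Normal(μ₀, σ₀²) prior on μ is conjugate. Posterior precision = 1/σ₀² + n/σ²; posterior mean is the precision-weighted average of μ₀ and x̄.
n·x̄ = 10·419.72 = 4197.2.
σ₀² = 94.70² = 8968.09, σ² = 61.86² = 3826.6596; σ² + n·σ₀² = 3826.6596 + 10·8968.09 = 93507.5596.
Posterior mean = (μ₀/σ₀² + n·x̄/σ²)/(1/σ₀² + n/σ²) = (σ²·μ₀ + σ₀²·n·x̄)/(σ² + n·σ₀²) = (3826.6596·398.96 + 8968.09·4197.2)/93507.5596 = 39167551.462016/93507.5596 = 418.8704.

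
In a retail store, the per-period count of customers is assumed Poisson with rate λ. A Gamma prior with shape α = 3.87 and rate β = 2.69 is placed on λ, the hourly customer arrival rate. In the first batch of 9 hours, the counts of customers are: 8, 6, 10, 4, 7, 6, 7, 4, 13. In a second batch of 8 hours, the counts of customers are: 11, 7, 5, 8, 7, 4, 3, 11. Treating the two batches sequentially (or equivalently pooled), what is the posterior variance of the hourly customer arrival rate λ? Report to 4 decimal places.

With a Gamma(shape α, rate β) prior, the Poisson likelihood is conjugate: the posterior is Gamma(α + ΣXᵢ, β + n).
Batch 1: sum of counts S = 65 over n = 9 hours.
After batch 1: Gamma(α+S, β+n) = Gamma(3.87+65, 2.69+9) = Gamma(68.87, 11.69).
Batch 2: sum of counts S = 56 over n = 8 hours.
After batch 2: Gamma(α+S, β+n) = Gamma(68.87+56, 11.69+8) = Gamma(124.87, 19.69).
Var = α/β² = 124.87/19.69² = 0.3221.

0.3221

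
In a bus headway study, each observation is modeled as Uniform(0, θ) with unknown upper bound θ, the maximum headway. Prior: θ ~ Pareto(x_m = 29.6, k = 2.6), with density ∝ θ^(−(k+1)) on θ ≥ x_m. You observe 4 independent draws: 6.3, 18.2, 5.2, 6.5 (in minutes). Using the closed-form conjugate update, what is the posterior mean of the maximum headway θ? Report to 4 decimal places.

34.8857

A Pareto(scale x_m, shape k) prior on the upper bound θ of Uniform(0, θ) is conjugate: posterior is Pareto(max(x_m, max xᵢ), k + n).
Sample maximum = 18.2; prior scale x_m = 29.6 → posterior scale = max = 29.6.
Posterior shape = 2.6 + 4 = 6.6.
E[θ|data] = k·x_m/(k−1) = 6.6·29.6/5.6 = 34.8857.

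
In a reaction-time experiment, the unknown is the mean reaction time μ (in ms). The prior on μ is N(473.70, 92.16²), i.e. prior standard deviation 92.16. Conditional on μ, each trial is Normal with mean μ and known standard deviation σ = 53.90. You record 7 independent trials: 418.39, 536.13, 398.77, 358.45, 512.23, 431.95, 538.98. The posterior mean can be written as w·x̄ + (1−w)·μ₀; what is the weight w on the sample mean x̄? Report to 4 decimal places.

For Normal data with known variance σ², a Normal(μ₀, σ₀²) prior on μ is conjugate. Posterior precision = 1/σ₀² + n/σ²; posterior mean is the precision-weighted average of μ₀ and x̄.
σ₀² = 92.16² = 8493.4656, σ² = 53.90² = 2905.21. Prior precision 1/σ₀² = 1/8493.4656; data precision n/σ² = 7/2905.21.
w = (n/σ²)/(1/σ₀² + n/σ²) = n·σ₀²/(σ² + n·σ₀²) = 7·8493.4656/(2905.21 + 7·8493.4656) = 59454.2592/62359.4692 = 0.9534.

0.9534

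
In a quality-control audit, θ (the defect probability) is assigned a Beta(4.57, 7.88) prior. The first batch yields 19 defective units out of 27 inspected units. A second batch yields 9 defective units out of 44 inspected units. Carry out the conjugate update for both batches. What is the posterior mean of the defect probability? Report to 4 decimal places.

The Beta prior is conjugate to a Binomial/Bernoulli likelihood; the update adds successes to α and failures to β.
After batch 1: Beta(4.57+19, 7.88+8) = Beta(23.57, 15.88).
After batch 2: Beta(23.57+9, 15.88+35) = Beta(32.57, 50.88).
Posterior mean = α/(α+β) = 32.57/83.45 = 0.3903.

0.3903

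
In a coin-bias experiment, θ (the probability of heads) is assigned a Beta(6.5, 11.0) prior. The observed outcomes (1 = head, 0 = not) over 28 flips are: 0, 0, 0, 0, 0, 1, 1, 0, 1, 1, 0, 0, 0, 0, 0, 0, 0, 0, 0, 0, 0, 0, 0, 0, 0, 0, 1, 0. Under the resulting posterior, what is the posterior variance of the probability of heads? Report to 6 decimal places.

0.004062

The Beta prior is conjugate to a Binomial/Bernoulli likelihood; the update adds successes to α and failures to β.
Posterior: Beta(α+k, β+n−k) = Beta(6.5+5, 11.0+23) = Beta(11.5, 34.0).
Var = αβ/((α+β)²(α+β+1)) = 11.5·34.0/(45.5²·46.5) = 0.004062.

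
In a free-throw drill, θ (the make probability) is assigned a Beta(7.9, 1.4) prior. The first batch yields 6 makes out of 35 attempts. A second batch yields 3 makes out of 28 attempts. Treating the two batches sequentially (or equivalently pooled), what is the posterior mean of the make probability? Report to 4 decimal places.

0.2337

The Beta prior is conjugate to a Binomial/Bernoulli likelihood; the update adds successes to α and failures to β.
After batch 1: Beta(7.9+6, 1.4+29) = Beta(13.9, 30.4).
After batch 2: Beta(13.9+3, 30.4+25) = Beta(16.9, 55.4).
Posterior mean = α/(α+β) = 16.9/72.3 = 0.2337.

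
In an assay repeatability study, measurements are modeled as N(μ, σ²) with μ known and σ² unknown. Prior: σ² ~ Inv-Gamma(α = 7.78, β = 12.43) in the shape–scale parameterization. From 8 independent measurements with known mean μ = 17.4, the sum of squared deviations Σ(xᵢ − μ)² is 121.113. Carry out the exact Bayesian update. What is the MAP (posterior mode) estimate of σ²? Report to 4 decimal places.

With known mean μ and an Inverse-Gamma(α, β) prior on σ², the Normal likelihood is conjugate: posterior is Inv-Gamma(α + n/2, β + Σ(xᵢ−μ)²/2).
Posterior: Inv-Gamma(7.78 + 8/2, 12.43 + 121.113/2) = Inv-Gamma(11.78, 72.9865).
Mode = β/(α+1) = 72.9865/12.78 = 5.7110.

5.7110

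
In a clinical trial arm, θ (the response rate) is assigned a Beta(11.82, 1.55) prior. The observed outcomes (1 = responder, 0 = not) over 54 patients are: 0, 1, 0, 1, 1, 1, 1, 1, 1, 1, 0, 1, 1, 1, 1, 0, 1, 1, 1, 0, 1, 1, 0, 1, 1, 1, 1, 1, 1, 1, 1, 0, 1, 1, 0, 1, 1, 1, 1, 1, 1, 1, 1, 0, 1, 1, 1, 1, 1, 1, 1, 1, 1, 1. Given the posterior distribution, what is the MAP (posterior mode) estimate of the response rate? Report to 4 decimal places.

0.8539

The Beta prior is conjugate to a Binomial/Bernoulli likelihood; the update adds successes to α and failures to β.
Posterior: Beta(α+k, β+n−k) = Beta(11.82+45, 1.55+9) = Beta(56.82, 10.55).
Mode of Beta(a,b) for a,b>1 is (a−1)/(a+b−2) = 55.82/65.37 = 0.8539.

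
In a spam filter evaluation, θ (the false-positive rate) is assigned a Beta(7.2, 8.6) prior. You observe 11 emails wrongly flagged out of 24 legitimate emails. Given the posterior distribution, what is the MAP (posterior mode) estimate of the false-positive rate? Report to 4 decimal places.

The Beta prior is conjugate to a Binomial/Bernoulli likelihood; the update adds successes to α and failures to β.
Posterior: Beta(α+k, β+n−k) = Beta(7.2+11, 8.6+13) = Beta(18.2, 21.6).
Mode of Beta(a,b) for a,b>1 is (a−1)/(a+b−2) = 17.2/37.8 = 0.4550.

0.4550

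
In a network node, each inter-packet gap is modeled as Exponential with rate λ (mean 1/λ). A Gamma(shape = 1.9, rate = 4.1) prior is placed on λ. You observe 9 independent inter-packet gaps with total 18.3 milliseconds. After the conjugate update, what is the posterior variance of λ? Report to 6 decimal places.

With a Gamma(shape α, rate β) prior on the exponential rate λ, the posterior after n observations with total T = Σxᵢ is Gamma(α+n, β+T).
Posterior: Gamma(1.9+9, 4.1+18.3) = Gamma(10.9, 22.4).
Var = α/β² = 0.021724.

0.021724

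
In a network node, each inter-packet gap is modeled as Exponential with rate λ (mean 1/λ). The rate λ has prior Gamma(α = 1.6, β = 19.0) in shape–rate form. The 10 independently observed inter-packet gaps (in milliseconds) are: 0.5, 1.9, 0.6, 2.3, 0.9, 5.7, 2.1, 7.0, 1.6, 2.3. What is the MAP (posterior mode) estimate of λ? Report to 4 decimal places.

0.2415

With a Gamma(shape α, rate β) prior on the exponential rate λ, the posterior after n observations with total T = Σxᵢ is Gamma(α+n, β+T).
Sum of observations T = 24.9 milliseconds; n = 10.
Posterior: Gamma(1.6+10, 19.0+24.9) = Gamma(11.6, 43.9).
Mode = (α−1)/β = 0.2415.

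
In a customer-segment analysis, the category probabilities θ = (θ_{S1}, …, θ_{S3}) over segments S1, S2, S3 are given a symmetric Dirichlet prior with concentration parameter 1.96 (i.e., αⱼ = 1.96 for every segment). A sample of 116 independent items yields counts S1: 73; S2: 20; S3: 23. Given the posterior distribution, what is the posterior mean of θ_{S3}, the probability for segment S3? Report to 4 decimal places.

The Dirichlet prior is conjugate to the Multinomial likelihood: each posterior αⱼ = prior αⱼ + observed count nⱼ.
Posterior concentration: (74.96, 21.96, 24.96), total = 121.88.
E[θ_{S3}|data] = α_{S3}/Σα = 24.96/121.88 = 0.2048.

0.2048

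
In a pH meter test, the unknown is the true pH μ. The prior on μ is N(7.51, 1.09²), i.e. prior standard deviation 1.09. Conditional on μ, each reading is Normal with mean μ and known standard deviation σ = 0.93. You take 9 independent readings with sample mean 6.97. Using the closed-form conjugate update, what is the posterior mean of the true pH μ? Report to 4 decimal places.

7.0104

For Normal data with known variance σ², a Normal(μ₀, σ₀²) prior on μ is conjugate. Posterior precision = 1/σ₀² + n/σ²; posterior mean is the precision-weighted average of μ₀ and x̄.
n·x̄ = 9·6.97 = 62.73.
σ₀² = 1.09² = 1.1881, σ² = 0.93² = 0.8649; σ² + n·σ₀² = 0.8649 + 9·1.1881 = 11.5578.
Posterior mean = (μ₀/σ₀² + n·x̄/σ²)/(1/σ₀² + n/σ²) = (σ²·μ₀ + σ₀²·n·x̄)/(σ² + n·σ₀²) = (0.8649·7.51 + 1.1881·62.73)/11.5578 = 81.024912/11.5578 = 7.0104.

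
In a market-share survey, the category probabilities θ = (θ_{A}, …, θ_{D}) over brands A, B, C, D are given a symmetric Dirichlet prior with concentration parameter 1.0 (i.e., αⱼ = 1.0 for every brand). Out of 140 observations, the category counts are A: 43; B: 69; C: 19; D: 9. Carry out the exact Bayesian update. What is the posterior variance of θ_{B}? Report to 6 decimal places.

0.001723

The Dirichlet prior is conjugate to the Multinomial likelihood: each posterior αⱼ = prior αⱼ + observed count nⱼ.
Posterior concentration: (44.0, 70.0, 20.0, 10.0), total = 144.0.
Var[θ_j] = α_j(Σα−α_j)/((Σα)²(Σα+1)) = 70.0·74.0/(144.0²·145.0) = 0.001723.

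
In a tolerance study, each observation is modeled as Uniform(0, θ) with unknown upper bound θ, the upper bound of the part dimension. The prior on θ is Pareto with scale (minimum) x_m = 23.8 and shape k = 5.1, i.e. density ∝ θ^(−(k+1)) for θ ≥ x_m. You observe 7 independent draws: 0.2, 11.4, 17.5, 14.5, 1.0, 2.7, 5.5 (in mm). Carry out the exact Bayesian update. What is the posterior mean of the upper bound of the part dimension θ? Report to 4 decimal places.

A Pareto(scale x_m, shape k) prior on the upper bound θ of Uniform(0, θ) is conjugate: posterior is Pareto(max(x_m, max xᵢ), k + n).
Sample maximum = 17.5; prior scale x_m = 23.8 → posterior scale = max = 23.8.
Posterior shape = 5.1 + 7 = 12.1.
E[θ|data] = k·x_m/(k−1) = 12.1·23.8/11.1 = 25.9441.

25.9441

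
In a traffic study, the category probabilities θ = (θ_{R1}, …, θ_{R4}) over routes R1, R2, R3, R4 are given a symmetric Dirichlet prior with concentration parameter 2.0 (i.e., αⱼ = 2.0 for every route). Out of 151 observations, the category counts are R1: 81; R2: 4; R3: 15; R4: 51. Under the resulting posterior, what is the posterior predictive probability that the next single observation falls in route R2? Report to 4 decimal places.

The Dirichlet prior is conjugate to the Multinomial likelihood: each posterior αⱼ = prior αⱼ + observed count nⱼ.
Posterior concentration: (83.0, 6.0, 17.0, 53.0), total = 159.0.
P(next = R2 | data) = α_{R2}/Σα = 0.0377.

0.0377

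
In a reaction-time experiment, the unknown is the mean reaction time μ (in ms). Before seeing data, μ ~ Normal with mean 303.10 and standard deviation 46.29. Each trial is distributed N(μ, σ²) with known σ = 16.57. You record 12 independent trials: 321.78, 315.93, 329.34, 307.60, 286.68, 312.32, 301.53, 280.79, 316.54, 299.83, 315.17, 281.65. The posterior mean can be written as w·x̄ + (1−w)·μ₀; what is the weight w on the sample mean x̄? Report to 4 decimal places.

For Normal data with known variance σ², a Normal(μ₀, σ₀²) prior on μ is conjugate. Posterior precision = 1/σ₀² + n/σ²; posterior mean is the precision-weighted average of μ₀ and x̄.
σ₀² = 46.29² = 2142.7641, σ² = 16.57² = 274.5649. Prior precision 1/σ₀² = 1/2142.7641; data precision n/σ² = 12/274.5649.
w = (n/σ²)/(1/σ₀² + n/σ²) = n·σ₀²/(σ² + n·σ₀²) = 12·2142.7641/(274.5649 + 12·2142.7641) = 25713.1692/25987.7341 = 0.9894.

0.9894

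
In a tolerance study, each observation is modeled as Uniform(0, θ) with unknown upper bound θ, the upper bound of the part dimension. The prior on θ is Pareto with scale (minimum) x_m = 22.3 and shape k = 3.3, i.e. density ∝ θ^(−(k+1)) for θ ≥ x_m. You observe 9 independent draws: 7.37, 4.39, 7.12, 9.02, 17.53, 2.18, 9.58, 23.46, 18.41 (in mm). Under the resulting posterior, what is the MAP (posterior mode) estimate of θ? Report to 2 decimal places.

23.46

A Pareto(scale x_m, shape k) prior on the upper bound θ of Uniform(0, θ) is conjugate: posterior is Pareto(max(x_m, max xᵢ), k + n).
Sample maximum = 23.46; prior scale x_m = 22.3 → posterior scale = max = 23.46.
Posterior shape = 3.3 + 9 = 12.3.
The Pareto density is decreasing on [x_m, ∞), so the mode is x_m = 23.46.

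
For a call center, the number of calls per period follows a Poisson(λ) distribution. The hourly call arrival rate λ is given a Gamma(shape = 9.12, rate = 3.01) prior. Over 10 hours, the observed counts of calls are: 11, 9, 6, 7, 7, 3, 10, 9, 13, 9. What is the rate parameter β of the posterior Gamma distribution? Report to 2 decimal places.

With a Gamma(shape α, rate β) prior, the Poisson likelihood is conjugate: the posterior is Gamma(α + ΣXᵢ, β + n).
Sum of counts S = 84 over n = 10 hours.
Posterior: Gamma(α+S, β+n) = Gamma(9.12+84, 3.01+10) = Gamma(93.12, 13.01).
Posterior β = 13.01.

13.01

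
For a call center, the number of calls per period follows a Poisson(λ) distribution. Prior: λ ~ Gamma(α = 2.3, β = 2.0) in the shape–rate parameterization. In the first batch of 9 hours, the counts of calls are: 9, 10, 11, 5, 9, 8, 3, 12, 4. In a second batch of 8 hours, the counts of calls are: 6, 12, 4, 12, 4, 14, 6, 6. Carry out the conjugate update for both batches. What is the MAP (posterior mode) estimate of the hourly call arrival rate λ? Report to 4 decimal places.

7.1737

With a Gamma(shape α, rate β) prior, the Poisson likelihood is conjugate: the posterior is Gamma(α + ΣXᵢ, β + n).
Batch 1: sum of counts S = 71 over n = 9 hours.
After batch 1: Gamma(α+S, β+n) = Gamma(2.3+71, 2.0+9) = Gamma(73.3, 11.0).
Batch 2: sum of counts S = 64 over n = 8 hours.
After batch 2: Gamma(α+S, β+n) = Gamma(73.3+64, 11.0+8) = Gamma(137.3, 19.0).
Mode of Gamma(α,β) for α≥1 is (α−1)/β = 136.3/19.0 = 7.1737.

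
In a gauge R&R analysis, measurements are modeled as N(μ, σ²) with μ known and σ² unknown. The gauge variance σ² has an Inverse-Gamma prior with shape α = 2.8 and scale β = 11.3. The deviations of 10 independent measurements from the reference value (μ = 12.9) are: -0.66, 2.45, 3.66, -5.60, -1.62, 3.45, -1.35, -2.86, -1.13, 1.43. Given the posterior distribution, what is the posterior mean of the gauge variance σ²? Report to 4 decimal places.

7.4739

With known mean μ and an Inverse-Gamma(α, β) prior on σ², the Normal likelihood is conjugate: posterior is Inv-Gamma(α + n/2, β + Σ(xᵢ−μ)²/2).
Σ(xᵢ−μ)² = (-0.66)² + (2.45)² + (3.66)² + (-5.60)² + (-1.62)² + (3.45)² + (-1.35)² + (-2.86)² + (-1.13)² + (1.43)² = 79.0445.
Posterior: Inv-Gamma(2.8 + 10/2, 11.3 + 79.0445/2) = Inv-Gamma(7.80, 50.82225).
E[σ²|data] = β/(α−1) = 50.82225/6.80 = 7.4739.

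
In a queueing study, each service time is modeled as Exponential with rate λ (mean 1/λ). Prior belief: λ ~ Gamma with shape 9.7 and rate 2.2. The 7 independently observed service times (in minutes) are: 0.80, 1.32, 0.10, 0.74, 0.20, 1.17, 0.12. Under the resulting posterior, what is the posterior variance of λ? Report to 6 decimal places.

With a Gamma(shape α, rate β) prior on the exponential rate λ, the posterior after n observations with total T = Σxᵢ is Gamma(α+n, β+T).
Sum of observations T = 4.45 minutes; n = 7.
Posterior: Gamma(9.7+7, 2.2+4.45) = Gamma(16.7, 6.65).
Var = α/β² = 0.377636.

0.377636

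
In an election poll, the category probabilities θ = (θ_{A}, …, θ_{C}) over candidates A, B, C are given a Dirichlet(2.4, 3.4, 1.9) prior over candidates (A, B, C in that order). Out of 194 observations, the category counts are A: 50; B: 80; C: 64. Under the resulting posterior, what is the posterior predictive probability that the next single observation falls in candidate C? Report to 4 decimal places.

0.3267

The Dirichlet prior is conjugate to the Multinomial likelihood: each posterior αⱼ = prior αⱼ + observed count nⱼ.
Posterior concentration: (52.4, 83.4, 65.9), total = 201.7.
P(next = C | data) = α_{C}/Σα = 0.3267.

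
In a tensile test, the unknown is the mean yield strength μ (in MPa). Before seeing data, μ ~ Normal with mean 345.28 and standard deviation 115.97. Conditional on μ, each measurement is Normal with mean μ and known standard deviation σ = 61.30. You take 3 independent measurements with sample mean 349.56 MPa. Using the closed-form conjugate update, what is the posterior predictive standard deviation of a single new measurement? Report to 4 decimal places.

For Normal data with known variance σ², a Normal(μ₀, σ₀²) prior on μ is conjugate. Posterior precision = 1/σ₀² + n/σ²; posterior mean is the precision-weighted average of μ₀ and x̄.
σ₀² = 115.97² = 13449.0409, σ² = 61.30² = 3757.69; σ² + n·σ₀² = 3757.69 + 3·13449.0409 = 44104.8127.
Posterior precision = 1/σ₀² + n/σ² = 1/13449.0409 + 3/3757.69 = (σ² + n·σ₀²)/(σ₀²σ²) = 44104.8127/(13449.0409·3757.69); posterior variance σₙ² = σ₀²σ²/(σ² + n·σ₀²) = 13449.0409·3757.69/44104.8127 = 1145.846075.
Predictive variance for one new observation = σₙ² + σ² = 13449.0409·3757.69/44104.8127 + 3757.69 = σ²·(σ₀² + 44104.8127)/44104.8127 = 3757.69·57553.8536/44104.8127 = 4903.536075; SD = √(3757.69·57553.8536/44104.8127) = 70.0253.

70.0253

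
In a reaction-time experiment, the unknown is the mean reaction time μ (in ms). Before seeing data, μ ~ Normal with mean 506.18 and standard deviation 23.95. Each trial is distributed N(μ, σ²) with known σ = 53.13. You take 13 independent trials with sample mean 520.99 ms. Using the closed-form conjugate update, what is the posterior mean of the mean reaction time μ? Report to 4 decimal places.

516.9232

For Normal data with known variance σ², a Normal(μ₀, σ₀²) prior on μ is conjugate. Posterior precision = 1/σ₀² + n/σ²; posterior mean is the precision-weighted average of μ₀ and x̄.
n·x̄ = 13·520.99 = 6772.87.
σ₀² = 23.95² = 573.6025, σ² = 53.13² = 2822.7969; σ² + n·σ₀² = 2822.7969 + 13·573.6025 = 10279.6294.
Posterior mean = (μ₀/σ₀² + n·x̄/σ²)/(1/σ₀² + n/σ²) = (σ²·μ₀ + σ₀²·n·x̄)/(σ² + n·σ₀²) = (2822.7969·506.18 + 573.6025·6772.87)/10279.6294 = 5313778.499017/10279.6294 = 516.9232.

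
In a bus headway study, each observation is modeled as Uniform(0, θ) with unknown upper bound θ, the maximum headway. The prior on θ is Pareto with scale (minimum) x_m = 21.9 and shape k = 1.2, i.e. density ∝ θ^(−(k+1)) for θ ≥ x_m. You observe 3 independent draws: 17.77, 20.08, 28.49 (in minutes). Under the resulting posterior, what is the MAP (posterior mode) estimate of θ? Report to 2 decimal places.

28.49

A Pareto(scale x_m, shape k) prior on the upper bound θ of Uniform(0, θ) is conjugate: posterior is Pareto(max(x_m, max xᵢ), k + n).
Sample maximum = 28.49; prior scale x_m = 21.9 → posterior scale = max = 28.49.
Posterior shape = 1.2 + 3 = 4.2.
The Pareto density is decreasing on [x_m, ∞), so the mode is x_m = 28.49.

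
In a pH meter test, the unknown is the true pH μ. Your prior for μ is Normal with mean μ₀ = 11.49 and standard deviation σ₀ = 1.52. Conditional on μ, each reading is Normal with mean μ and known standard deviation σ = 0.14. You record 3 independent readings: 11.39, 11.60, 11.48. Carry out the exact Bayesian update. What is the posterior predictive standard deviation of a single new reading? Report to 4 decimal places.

0.1616

For Normal data with known variance σ², a Normal(μ₀, σ₀²) prior on μ is conjugate. Posterior precision = 1/σ₀² + n/σ²; posterior mean is the precision-weighted average of μ₀ and x̄.
σ₀² = 1.52² = 2.3104, σ² = 0.14² = 0.0196; σ² + n·σ₀² = 0.0196 + 3·2.3104 = 6.9508.
Posterior precision = 1/σ₀² + n/σ² = 1/2.3104 + 3/0.0196 = (σ² + n·σ₀²)/(σ₀²σ²) = 6.9508/(2.3104·0.0196); posterior variance σₙ² = σ₀²σ²/(σ² + n·σ₀²) = 2.3104·0.0196/6.9508 = 0.006515.
Predictive variance for one new observation = σₙ² + σ² = 2.3104·0.0196/6.9508 + 0.0196 = σ²·(σ₀² + 6.9508)/6.9508 = 0.0196·9.2612/6.9508 = 0.026115; SD = √(0.0196·9.2612/6.9508) = 0.1616.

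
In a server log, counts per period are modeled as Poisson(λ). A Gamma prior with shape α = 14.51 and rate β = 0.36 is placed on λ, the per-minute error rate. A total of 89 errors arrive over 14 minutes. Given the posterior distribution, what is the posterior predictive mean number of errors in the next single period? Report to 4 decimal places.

7.2082

With a Gamma(shape α, rate β) prior, the Poisson likelihood is conjugate: the posterior is Gamma(α + ΣXᵢ, β + n).
Posterior: Gamma(α+S, β+n) = Gamma(14.51+89, 0.36+14) = Gamma(103.51, 14.36).
The predictive distribution for one future period is NegBinom with mean α/β = 7.2082.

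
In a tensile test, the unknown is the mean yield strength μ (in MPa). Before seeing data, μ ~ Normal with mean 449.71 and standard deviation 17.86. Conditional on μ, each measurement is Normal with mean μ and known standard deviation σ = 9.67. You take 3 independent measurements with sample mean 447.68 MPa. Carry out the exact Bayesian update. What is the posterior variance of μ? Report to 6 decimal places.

For Normal data with known variance σ², a Normal(μ₀, σ₀²) prior on μ is conjugate. Posterior precision = 1/σ₀² + n/σ²; posterior mean is the precision-weighted average of μ₀ and x̄.
σ₀² = 17.86² = 318.9796, σ² = 9.67² = 93.5089; σ² + n·σ₀² = 93.5089 + 3·318.9796 = 1050.4477.
Posterior precision = 1/σ₀² + n/σ² = 1/318.9796 + 3/93.5089 = (σ² + n·σ₀²)/(σ₀²σ²) = 1050.4477/(318.9796·93.5089); posterior variance σₙ² = σ₀²σ²/(σ² + n·σ₀²) = 318.9796·93.5089/1050.4477 = 28.394971.

28.394971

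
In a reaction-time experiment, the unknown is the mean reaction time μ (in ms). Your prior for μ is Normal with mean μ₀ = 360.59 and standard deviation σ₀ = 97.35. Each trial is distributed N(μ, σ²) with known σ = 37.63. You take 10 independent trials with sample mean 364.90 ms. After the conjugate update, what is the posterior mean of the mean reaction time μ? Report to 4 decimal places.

364.8365

For Normal data with known variance σ², a Normal(μ₀, σ₀²) prior on μ is conjugate. Posterior precision = 1/σ₀² + n/σ²; posterior mean is the precision-weighted average of μ₀ and x̄.
n·x̄ = 10·364.90 = 3649.
σ₀² = 97.35² = 9477.0225, σ² = 37.63² = 1416.0169; σ² + n·σ₀² = 1416.0169 + 10·9477.0225 = 96186.2419.
Posterior mean = (μ₀/σ₀² + n·x̄/σ²)/(1/σ₀² + n/σ²) = (σ²·μ₀ + σ₀²·n·x̄)/(σ² + n·σ₀²) = (1416.0169·360.59 + 9477.0225·3649)/96186.2419 = 35092256.636471/96186.2419 = 364.8365.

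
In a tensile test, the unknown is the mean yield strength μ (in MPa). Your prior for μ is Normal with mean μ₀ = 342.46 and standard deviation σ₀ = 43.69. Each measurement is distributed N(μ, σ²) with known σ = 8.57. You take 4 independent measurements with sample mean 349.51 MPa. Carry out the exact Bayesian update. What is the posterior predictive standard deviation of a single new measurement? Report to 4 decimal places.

9.5724

For Normal data with known variance σ², a Normal(μ₀, σ₀²) prior on μ is conjugate. Posterior precision = 1/σ₀² + n/σ²; posterior mean is the precision-weighted average of μ₀ and x̄.
σ₀² = 43.69² = 1908.8161, σ² = 8.57² = 73.4449; σ² + n·σ₀² = 73.4449 + 4·1908.8161 = 7708.7093.
Posterior precision = 1/σ₀² + n/σ² = 1/1908.8161 + 4/73.4449 = (σ² + n·σ₀²)/(σ₀²σ²) = 7708.7093/(1908.8161·73.4449); posterior variance σₙ² = σ₀²σ²/(σ² + n·σ₀²) = 1908.8161·73.4449/7708.7093 = 18.186288.
Predictive variance for one new observation = σₙ² + σ² = 1908.8161·73.4449/7708.7093 + 73.4449 = σ²·(σ₀² + 7708.7093)/7708.7093 = 73.4449·9617.5254/7708.7093 = 91.631188; SD = √(73.4449·9617.5254/7708.7093) = 9.5724.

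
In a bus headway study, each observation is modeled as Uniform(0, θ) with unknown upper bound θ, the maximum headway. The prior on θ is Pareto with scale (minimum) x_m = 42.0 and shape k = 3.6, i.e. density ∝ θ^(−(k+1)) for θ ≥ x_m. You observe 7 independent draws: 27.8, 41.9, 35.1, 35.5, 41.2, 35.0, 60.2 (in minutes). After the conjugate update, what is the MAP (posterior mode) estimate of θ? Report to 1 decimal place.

60.2

A Pareto(scale x_m, shape k) prior on the upper bound θ of Uniform(0, θ) is conjugate: posterior is Pareto(max(x_m, max xᵢ), k + n).
Sample maximum = 60.2; prior scale x_m = 42.0 → posterior scale = max = 60.2.
Posterior shape = 3.6 + 7 = 10.6.
The Pareto density is decreasing on [x_m, ∞), so the mode is x_m = 60.2.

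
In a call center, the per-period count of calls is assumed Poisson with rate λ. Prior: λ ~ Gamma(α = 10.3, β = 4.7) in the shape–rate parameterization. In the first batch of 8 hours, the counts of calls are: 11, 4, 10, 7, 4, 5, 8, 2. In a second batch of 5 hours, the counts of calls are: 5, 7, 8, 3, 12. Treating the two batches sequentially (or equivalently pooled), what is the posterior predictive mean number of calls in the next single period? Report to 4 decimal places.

With a Gamma(shape α, rate β) prior, the Poisson likelihood is conjugate: the posterior is Gamma(α + ΣXᵢ, β + n).
Batch 1: sum of counts S = 51 over n = 8 hours.
After batch 1: Gamma(α+S, β+n) = Gamma(10.3+51, 4.7+8) = Gamma(61.3, 12.7).
Batch 2: sum of counts S = 35 over n = 5 hours.
After batch 2: Gamma(α+S, β+n) = Gamma(61.3+35, 12.7+5) = Gamma(96.3, 17.7).
The predictive distribution for one future period is NegBinom with mean α/β = 5.4407.

5.4407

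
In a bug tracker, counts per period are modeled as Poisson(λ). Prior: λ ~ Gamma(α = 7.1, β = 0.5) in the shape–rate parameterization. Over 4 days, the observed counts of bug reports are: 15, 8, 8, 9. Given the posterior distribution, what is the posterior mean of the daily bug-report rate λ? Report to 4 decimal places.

With a Gamma(shape α, rate β) prior, the Poisson likelihood is conjugate: the posterior is Gamma(α + ΣXᵢ, β + n).
Sum of counts S = 40 over n = 4 days.
Posterior: Gamma(α+S, β+n) = Gamma(7.1+40, 0.5+4) = Gamma(47.1, 4.5).
Posterior mean = α/β = 47.1/4.5 = 10.4667.

10.4667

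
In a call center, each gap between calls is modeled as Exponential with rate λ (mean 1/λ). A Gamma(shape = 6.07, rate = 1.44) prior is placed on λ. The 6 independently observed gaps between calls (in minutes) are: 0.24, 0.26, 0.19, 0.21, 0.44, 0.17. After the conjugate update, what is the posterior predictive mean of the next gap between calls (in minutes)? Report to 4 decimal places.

With a Gamma(shape α, rate β) prior on the exponential rate λ, the posterior after n observations with total T = Σxᵢ is Gamma(α+n, β+T).
Sum of observations T = 1.51 minutes; n = 6.
Posterior: Gamma(6.07+6, 1.44+1.51) = Gamma(12.07, 2.95).
The predictive distribution for the next observation is Lomax; its mean is β/(α−1) = 2.95/11.07 = 0.2665.

0.2665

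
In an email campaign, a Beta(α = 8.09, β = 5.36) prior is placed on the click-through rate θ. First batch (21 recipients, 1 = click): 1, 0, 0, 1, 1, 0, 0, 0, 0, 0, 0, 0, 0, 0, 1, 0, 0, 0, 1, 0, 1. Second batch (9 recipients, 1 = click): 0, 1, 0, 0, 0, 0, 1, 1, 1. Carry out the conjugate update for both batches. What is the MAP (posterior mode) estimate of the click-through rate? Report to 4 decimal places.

0.4123

The Beta prior is conjugate to a Binomial/Bernoulli likelihood; the update adds successes to α and failures to β.
After batch 1: Beta(8.09+6, 5.36+15) = Beta(14.09, 20.36).
After batch 2: Beta(14.09+4, 20.36+5) = Beta(18.09, 25.36).
Mode of Beta(a,b) for a,b>1 is (a−1)/(a+b−2) = 17.09/41.45 = 0.4123.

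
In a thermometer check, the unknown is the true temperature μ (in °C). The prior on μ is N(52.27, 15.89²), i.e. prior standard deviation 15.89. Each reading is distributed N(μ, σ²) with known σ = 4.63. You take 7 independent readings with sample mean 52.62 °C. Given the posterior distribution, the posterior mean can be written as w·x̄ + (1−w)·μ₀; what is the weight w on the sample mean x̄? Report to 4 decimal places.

0.9880

For Normal data with known variance σ², a Normal(μ₀, σ₀²) prior on μ is conjugate. Posterior precision = 1/σ₀² + n/σ²; posterior mean is the precision-weighted average of μ₀ and x̄.
σ₀² = 15.89² = 252.4921, σ² = 4.63² = 21.4369. Prior precision 1/σ₀² = 1/252.4921; data precision n/σ² = 7/21.4369.
w = (n/σ²)/(1/σ₀² + n/σ²) = n·σ₀²/(σ² + n·σ₀²) = 7·252.4921/(21.4369 + 7·252.4921) = 1767.4447/1788.8816 = 0.9880.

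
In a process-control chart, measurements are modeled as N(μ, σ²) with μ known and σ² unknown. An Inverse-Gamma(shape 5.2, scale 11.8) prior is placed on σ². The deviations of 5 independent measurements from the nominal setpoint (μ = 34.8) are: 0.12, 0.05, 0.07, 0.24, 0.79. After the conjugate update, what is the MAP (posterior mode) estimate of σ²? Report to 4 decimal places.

With known mean μ and an Inverse-Gamma(α, β) prior on σ², the Normal likelihood is conjugate: posterior is Inv-Gamma(α + n/2, β + Σ(xᵢ−μ)²/2).
Σ(xᵢ−μ)² = (0.12)² + (0.05)² + (0.07)² + (0.24)² + (0.79)² = 0.7035.
Posterior: Inv-Gamma(5.2 + 5/2, 11.8 + 0.7035/2) = Inv-Gamma(7.70, 12.15175).
Mode = β/(α+1) = 12.15175/8.70 = 1.3968.

1.3968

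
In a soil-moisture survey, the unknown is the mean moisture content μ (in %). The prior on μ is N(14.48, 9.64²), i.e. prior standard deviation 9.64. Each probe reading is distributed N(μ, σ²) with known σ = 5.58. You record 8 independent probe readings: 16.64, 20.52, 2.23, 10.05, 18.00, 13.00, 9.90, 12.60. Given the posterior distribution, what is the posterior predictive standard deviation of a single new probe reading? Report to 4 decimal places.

5.9053

For Normal data with known variance σ², a Normal(μ₀, σ₀²) prior on μ is conjugate. Posterior precision = 1/σ₀² + n/σ²; posterior mean is the precision-weighted average of μ₀ and x̄.
σ₀² = 9.64² = 92.9296, σ² = 5.58² = 31.1364; σ² + n·σ₀² = 31.1364 + 8·92.9296 = 774.5732.
Posterior precision = 1/σ₀² + n/σ² = 1/92.9296 + 8/31.1364 = (σ² + n·σ₀²)/(σ₀²σ²) = 774.5732/(92.9296·31.1364); posterior variance σₙ² = σ₀²σ²/(σ² + n·σ₀²) = 92.9296·31.1364/774.5732 = 3.735597.
Predictive variance for one new observation = σₙ² + σ² = 92.9296·31.1364/774.5732 + 31.1364 = σ²·(σ₀² + 774.5732)/774.5732 = 31.1364·867.5028/774.5732 = 34.871997; SD = √(31.1364·867.5028/774.5732) = 5.9053.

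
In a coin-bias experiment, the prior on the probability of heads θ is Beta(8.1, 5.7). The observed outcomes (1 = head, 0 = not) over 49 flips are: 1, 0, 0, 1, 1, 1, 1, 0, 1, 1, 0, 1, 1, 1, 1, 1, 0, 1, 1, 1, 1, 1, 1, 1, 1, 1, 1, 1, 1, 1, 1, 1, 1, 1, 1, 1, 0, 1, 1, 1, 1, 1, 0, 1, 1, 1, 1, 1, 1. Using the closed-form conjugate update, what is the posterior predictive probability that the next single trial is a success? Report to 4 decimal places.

0.7978

The Beta prior is conjugate to a Binomial/Bernoulli likelihood; the update adds successes to α and failures to β.
Posterior: Beta(α+k, β+n−k) = Beta(8.1+42, 5.7+7) = Beta(50.1, 12.7).
For a single future Bernoulli trial, P(success | data) = α/(α+β) = 0.7978.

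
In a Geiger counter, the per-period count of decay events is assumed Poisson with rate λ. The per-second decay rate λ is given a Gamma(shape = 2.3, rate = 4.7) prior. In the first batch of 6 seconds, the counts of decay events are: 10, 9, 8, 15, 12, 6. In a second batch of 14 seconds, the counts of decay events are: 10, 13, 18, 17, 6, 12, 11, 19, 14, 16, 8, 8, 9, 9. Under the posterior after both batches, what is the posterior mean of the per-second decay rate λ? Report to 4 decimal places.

With a Gamma(shape α, rate β) prior, the Poisson likelihood is conjugate: the posterior is Gamma(α + ΣXᵢ, β + n).
Batch 1: sum of counts S = 60 over n = 6 seconds.
After batch 1: Gamma(α+S, β+n) = Gamma(2.3+60, 4.7+6) = Gamma(62.3, 10.7).
Batch 2: sum of counts S = 170 over n = 14 seconds.
After batch 2: Gamma(α+S, β+n) = Gamma(62.3+170, 10.7+14) = Gamma(232.3, 24.7).
Posterior mean = α/β = 232.3/24.7 = 9.4049.

9.4049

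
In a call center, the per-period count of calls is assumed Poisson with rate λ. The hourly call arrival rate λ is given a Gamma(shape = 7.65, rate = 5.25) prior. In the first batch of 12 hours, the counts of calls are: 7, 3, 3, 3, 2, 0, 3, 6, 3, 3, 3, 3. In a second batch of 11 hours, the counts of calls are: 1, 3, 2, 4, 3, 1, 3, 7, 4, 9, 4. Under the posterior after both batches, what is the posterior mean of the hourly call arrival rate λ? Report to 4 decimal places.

3.1027

With a Gamma(shape α, rate β) prior, the Poisson likelihood is conjugate: the posterior is Gamma(α + ΣXᵢ, β + n).
Batch 1: sum of counts S = 39 over n = 12 hours.
After batch 1: Gamma(α+S, β+n) = Gamma(7.65+39, 5.25+12) = Gamma(46.65, 17.25).
Batch 2: sum of counts S = 41 over n = 11 hours.
After batch 2: Gamma(α+S, β+n) = Gamma(46.65+41, 17.25+11) = Gamma(87.65, 28.25).
Posterior mean = α/β = 87.65/28.25 = 3.1027.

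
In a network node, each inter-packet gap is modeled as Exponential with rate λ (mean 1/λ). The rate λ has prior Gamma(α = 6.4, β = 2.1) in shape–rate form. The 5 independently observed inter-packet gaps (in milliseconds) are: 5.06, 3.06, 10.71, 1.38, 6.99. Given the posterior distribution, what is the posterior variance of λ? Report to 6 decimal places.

0.013279

With a Gamma(shape α, rate β) prior on the exponential rate λ, the posterior after n observations with total T = Σxᵢ is Gamma(α+n, β+T).
Sum of observations T = 27.20 milliseconds; n = 5.
Posterior: Gamma(6.4+5, 2.1+27.20) = Gamma(11.4, 29.30).
Var = α/β² = 0.013279.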